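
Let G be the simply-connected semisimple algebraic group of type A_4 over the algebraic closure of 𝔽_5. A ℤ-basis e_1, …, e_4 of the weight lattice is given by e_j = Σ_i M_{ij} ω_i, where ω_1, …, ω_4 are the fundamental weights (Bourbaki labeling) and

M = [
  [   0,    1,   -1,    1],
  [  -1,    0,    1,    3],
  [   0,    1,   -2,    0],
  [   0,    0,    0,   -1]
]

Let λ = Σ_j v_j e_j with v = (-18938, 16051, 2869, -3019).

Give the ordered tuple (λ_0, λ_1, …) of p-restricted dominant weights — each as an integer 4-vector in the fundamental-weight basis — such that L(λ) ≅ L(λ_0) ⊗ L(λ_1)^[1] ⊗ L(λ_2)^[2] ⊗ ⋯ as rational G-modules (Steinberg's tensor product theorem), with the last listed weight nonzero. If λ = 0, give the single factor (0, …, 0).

((3, 0, 3, 4), (2, 0, 2, 3), (1, 0, 2, 0), (1, 2, 2, 4), (1, 0, 1, 4), (3, 4, 3, 0))

ω-coordinates c = M·v, v = (-18938, 16051, 2869, -3019):
  c_1 = 0*-18938 + 1*16051 + -1*2869 + 1*-3019 = 10163
  c_2 = -1*-18938 + 0*16051 + 1*2869 + 3*-3019 = 12750
  c_3 = 0*-18938 + 1*16051 + -2*2869 + 0*-3019 = 10313
  c_4 = 0*-18938 + 0*16051 + 0*2869 + -1*-3019 = 3019
p = 5; digits c_i = Σ_j d_{ij}·5^j, 0 ≤ d_{ij} < 5:
  c_1 = 10163 = 3·5^0 + 2·5^1 + 1·5^2 + 1·5^3 + 1·5^4 + 3·5^5
  c_2 = 12750 = 0·5^0 + 0·5^1 + 0·5^2 + 2·5^3 + 0·5^4 + 4·5^5
  c_3 = 10313 = 3·5^0 + 2·5^1 + 2·5^2 + 2·5^3 + 1·5^4 + 3·5^5
  c_4 = 3019 = 4·5^0 + 3·5^1 + 0·5^2 + 4·5^3 + 4·5^4
λ_0 = (3, 0, 3, 4)
λ_1 = (2, 0, 2, 3)
λ_2 = (1, 0, 2, 0)
λ_3 = (1, 2, 2, 4)
λ_4 = (1, 0, 1, 4)
λ_5 = (3, 4, 3, 0)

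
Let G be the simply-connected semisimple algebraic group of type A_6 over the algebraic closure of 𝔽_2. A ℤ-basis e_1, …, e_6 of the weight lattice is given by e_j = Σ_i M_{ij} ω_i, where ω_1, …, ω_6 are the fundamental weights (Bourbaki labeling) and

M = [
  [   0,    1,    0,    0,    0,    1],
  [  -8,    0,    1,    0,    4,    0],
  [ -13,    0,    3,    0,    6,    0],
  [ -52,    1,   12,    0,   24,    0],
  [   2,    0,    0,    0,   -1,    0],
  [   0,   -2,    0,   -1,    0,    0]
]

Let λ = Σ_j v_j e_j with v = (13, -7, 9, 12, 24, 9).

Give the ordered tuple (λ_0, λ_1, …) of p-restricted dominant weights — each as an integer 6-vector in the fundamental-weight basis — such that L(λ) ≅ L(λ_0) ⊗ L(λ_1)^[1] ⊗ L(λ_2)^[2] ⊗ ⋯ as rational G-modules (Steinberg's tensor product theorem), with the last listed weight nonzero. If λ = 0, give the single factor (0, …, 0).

Converting to the ω-basis (c_i = row i of M dotted with v = (13, -7, 9, 12, 24, 9)):
  c_1 = 0*13 + 1*-7 + 0*9 + 0*12 + 0*24 + 1*9 = 2
  c_2 = -8*13 + 0*-7 + 1*9 + 0*12 + 4*24 + 0*9 = 1
  c_3 = -13*13 + 0*-7 + 3*9 + 0*12 + 6*24 + 0*9 = 2
  c_4 = -52*13 + 1*-7 + 12*9 + 0*12 + 24*24 + 0*9 = 1
  c_5 = 2*13 + 0*-7 + 0*9 + 0*12 + -1*24 + 0*9 = 2
  c_6 = 0*13 + -2*-7 + 0*9 + -1*12 + 0*24 + 0*9 = 2
Writing each c_i in base p = 2:
  c_1 = 2 = 0·2^0 + 1·2^1
  c_2 = 1 = 1·2^0
  c_3 = 2 = 0·2^0 + 1·2^1
  c_4 = 1 = 1·2^0
  c_5 = 2 = 0·2^0 + 1·2^1
  c_6 = 2 = 0·2^0 + 1·2^1
p-restricted factor λ_0 = (0, 1, 0, 1, 0, 0)
p-restricted factor λ_1 = (1, 0, 1, 0, 1, 1)

((0, 1, 0, 1, 0, 0), (1, 0, 1, 0, 1, 1))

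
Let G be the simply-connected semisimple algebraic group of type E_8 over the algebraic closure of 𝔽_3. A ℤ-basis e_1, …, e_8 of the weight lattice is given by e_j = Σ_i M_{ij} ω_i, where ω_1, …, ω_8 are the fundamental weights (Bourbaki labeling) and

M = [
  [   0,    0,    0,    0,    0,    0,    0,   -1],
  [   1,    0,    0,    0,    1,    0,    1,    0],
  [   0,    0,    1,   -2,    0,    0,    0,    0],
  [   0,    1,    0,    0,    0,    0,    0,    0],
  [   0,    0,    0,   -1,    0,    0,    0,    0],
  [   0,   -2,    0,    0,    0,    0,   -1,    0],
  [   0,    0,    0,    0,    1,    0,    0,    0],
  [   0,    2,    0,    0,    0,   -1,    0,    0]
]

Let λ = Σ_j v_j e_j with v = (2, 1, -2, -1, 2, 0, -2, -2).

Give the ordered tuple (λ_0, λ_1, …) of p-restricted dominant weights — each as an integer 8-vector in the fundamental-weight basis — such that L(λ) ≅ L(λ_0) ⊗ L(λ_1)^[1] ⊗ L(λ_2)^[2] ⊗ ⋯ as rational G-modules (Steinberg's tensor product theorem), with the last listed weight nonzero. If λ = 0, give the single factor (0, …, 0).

((2, 2, 0, 1, 1, 0, 2, 2),)

ω-coordinates c = M·v, v = (2, 1, -2, -1, 2, 0, -2, -2):
  c_1 = 0·2 + 0·1 + (0)·(-2) + (0)·(-1) + 0·2 + 0·0 + (0)·(-2) + (-1)·(-2) = 2
  c_2 = 1·2 + 0·1 + (0)·(-2) + (0)·(-1) + 1·2 + 0·0 + (1)·(-2) + (0)·(-2) = 2
  c_3 = 0·2 + 0·1 + (1)·(-2) + (-2)·(-1) + 0·2 + 0·0 + (0)·(-2) + (0)·(-2) = 0
  c_4 = 0·2 + 1·1 + (0)·(-2) + (0)·(-1) + 0·2 + 0·0 + (0)·(-2) + (0)·(-2) = 1
  c_5 = 0·2 + 0·1 + (0)·(-2) + (-1)·(-1) + 0·2 + 0·0 + (0)·(-2) + (0)·(-2) = 1
  c_6 = 0·2 + (-2)·(1) + (0)·(-2) + (0)·(-1) + 0·2 + 0·0 + (-1)·(-2) + (0)·(-2) = 0
  c_7 = 0·2 + 0·1 + (0)·(-2) + (0)·(-1) + 1·2 + 0·0 + (0)·(-2) + (0)·(-2) = 2
  c_8 = 0·2 + 2·1 + (0)·(-2) + (0)·(-1) + 0·2 + (-1)·(0) + (0)·(-2) + (0)·(-2) = 2
Writing each c_i in base p = 3:
  c_1 = 2 = 2·3^0
  c_2 = 2 = 2·3^0
  c_3 = 0
  c_4 = 1 = 1·3^0
  c_5 = 1 = 1·3^0
  c_6 = 0
  c_7 = 2 = 2·3^0
  c_8 = 2 = 2·3^0
λ_0 = (2, 2, 0, 1, 1, 0, 2, 2)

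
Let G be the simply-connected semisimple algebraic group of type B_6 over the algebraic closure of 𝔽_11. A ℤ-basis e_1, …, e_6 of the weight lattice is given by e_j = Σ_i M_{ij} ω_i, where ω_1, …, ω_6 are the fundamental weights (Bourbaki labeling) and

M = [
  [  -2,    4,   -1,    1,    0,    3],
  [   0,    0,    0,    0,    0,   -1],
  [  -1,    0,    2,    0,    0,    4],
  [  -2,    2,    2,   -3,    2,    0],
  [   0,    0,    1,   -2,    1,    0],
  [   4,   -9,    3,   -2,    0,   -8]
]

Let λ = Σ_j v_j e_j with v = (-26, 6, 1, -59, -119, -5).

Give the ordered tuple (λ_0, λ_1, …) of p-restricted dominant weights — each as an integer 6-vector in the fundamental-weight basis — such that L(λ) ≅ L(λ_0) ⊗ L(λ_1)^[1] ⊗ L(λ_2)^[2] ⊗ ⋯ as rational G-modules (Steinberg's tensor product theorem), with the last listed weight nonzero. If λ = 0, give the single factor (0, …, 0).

Converting to the ω-basis (c_i = row i of M dotted with v = (-26, 6, 1, -59, -119, -5)):
  c_1 = (-2)·(-26) + 4·6 + (-1)·(1) + (1)·(-59) + (0)·(-119) + (3)·(-5) = 1
  c_2 = (0)·(-26) + 0·6 + 0·1 + (0)·(-59) + (0)·(-119) + (-1)·(-5) = 5
  c_3 = (-1)·(-26) + 0·6 + 2·1 + (0)·(-59) + (0)·(-119) + (4)·(-5) = 8
  c_4 = (-2)·(-26) + 2·6 + 2·1 + (-3)·(-59) + (2)·(-119) + (0)·(-5) = 5
  c_5 = (0)·(-26) + 0·6 + 1·1 + (-2)·(-59) + (1)·(-119) + (0)·(-5) = 0
  c_6 = (4)·(-26) + (-9)·(6) + 3·1 + (-2)·(-59) + (0)·(-119) + (-8)·(-5) = 3
Writing each c_i in base p = 11:
  c_1 = 1 = 1·11^0
  c_2 = 5 = 5·11^0
  c_3 = 8 = 8·11^0
  c_4 = 5 = 5·11^0
  c_5 = 0
  c_6 = 3 = 3·11^0
Factor λ_0 = (1, 5, 8, 5, 0, 3)

((1, 5, 8, 5, 0, 3),)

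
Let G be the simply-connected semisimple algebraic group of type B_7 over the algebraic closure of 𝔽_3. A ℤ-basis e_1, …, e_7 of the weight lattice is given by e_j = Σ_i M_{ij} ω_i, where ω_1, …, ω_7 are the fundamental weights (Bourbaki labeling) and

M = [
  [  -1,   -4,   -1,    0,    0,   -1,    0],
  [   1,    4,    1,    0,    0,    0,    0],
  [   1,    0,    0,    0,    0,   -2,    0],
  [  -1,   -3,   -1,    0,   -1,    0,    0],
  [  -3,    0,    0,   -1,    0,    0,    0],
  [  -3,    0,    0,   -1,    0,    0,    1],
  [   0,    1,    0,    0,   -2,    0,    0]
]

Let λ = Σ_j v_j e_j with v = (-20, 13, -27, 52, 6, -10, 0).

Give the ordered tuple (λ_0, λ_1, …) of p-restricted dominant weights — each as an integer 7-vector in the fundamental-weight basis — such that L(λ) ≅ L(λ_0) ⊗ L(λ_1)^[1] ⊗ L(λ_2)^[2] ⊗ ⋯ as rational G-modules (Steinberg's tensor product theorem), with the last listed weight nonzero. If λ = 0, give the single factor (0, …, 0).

Change of basis e → ω: c = M·v where v = (-20, 13, -27, 52, 6, -10, 0):
  c_1 = -1*-20 + -4*13 + -1*-27 + 0*52 + 0*6 + -1*-10 + 0*0 = 5
  c_2 = 1*-20 + 4*13 + 1*-27 + 0*52 + 0*6 + 0*-10 + 0*0 = 5
  c_3 = 1*-20 + 0*13 + 0*-27 + 0*52 + 0*6 + -2*-10 + 0*0 = 0
  c_4 = -1*-20 + -3*13 + -1*-27 + 0*52 + -1*6 + 0*-10 + 0*0 = 2
  c_5 = -3*-20 + 0*13 + 0*-27 + -1*52 + 0*6 + 0*-10 + 0*0 = 8
  c_6 = -3*-20 + 0*13 + 0*-27 + -1*52 + 0*6 + 0*-10 + 1*0 = 8
  c_7 = 0*-20 + 1*13 + 0*-27 + 0*52 + -2*6 + 0*-10 + 0*0 = 1
Base-3 expansion of each c_i:
  c_1 = 5 = 2·3^0 + 1·3^1
  c_2 = 5 = 2·3^0 + 1·3^1
  c_3 = 0
  c_4 = 2 = 2·3^0
  c_5 = 8 = 2·3^0 + 2·3^1
  c_6 = 8 = 2·3^0 + 2·3^1
  c_7 = 1 = 1·3^0
p-restricted factor λ_0 = (2, 2, 0, 2, 2, 2, 1)
p-restricted factor λ_1 = (1, 1, 0, 0, 2, 2, 0)

((2, 2, 0, 2, 2, 2, 1), (1, 1, 0, 0, 2, 2, 0))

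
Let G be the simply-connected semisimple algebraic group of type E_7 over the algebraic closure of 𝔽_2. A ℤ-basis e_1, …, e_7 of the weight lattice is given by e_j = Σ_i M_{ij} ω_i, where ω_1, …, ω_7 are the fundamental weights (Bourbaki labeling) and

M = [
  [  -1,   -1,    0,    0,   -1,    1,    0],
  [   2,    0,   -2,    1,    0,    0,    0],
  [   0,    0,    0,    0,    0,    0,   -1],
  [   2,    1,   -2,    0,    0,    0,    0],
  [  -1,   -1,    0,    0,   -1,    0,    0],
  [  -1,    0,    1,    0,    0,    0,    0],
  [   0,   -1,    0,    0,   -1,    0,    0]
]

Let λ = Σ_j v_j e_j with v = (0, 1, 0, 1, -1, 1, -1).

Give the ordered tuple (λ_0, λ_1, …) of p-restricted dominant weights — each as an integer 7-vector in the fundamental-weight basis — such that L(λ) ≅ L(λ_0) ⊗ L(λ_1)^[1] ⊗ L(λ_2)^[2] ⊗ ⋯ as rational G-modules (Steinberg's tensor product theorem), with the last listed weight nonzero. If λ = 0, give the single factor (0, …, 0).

In the fundamental-weight basis, λ has coordinates c = M·v (v = (0, 1, 0, 1, -1, 1, -1)):
  c_1 = (-1)·(0) + (-1)·(1) + 0·0 + 0·1 + (-1)·(-1) + 1·1 + (0)·(-1) = 1
  c_2 = 2·0 + 0·1 + (-2)·(0) + 1·1 + (0)·(-1) + 0·1 + (0)·(-1) = 1
  c_3 = 0·0 + 0·1 + 0·0 + 0·1 + (0)·(-1) + 0·1 + (-1)·(-1) = 1
  c_4 = 2·0 + 1·1 + (-2)·(0) + 0·1 + (0)·(-1) + 0·1 + (0)·(-1) = 1
  c_5 = (-1)·(0) + (-1)·(1) + 0·0 + 0·1 + (-1)·(-1) + 0·1 + (0)·(-1) = 0
  c_6 = (-1)·(0) + 0·1 + 1·0 + 0·1 + (0)·(-1) + 0·1 + (0)·(-1) = 0
  c_7 = 0·0 + (-1)·(1) + 0·0 + 0·1 + (-1)·(-1) + 0·1 + (0)·(-1) = 0
Writing each c_i in base p = 2:
  c_1 = 1 = 1·2^0
  c_2 = 1 = 1·2^0
  c_3 = 1 = 1·2^0
  c_4 = 1 = 1·2^0
  c_5 = 0
  c_6 = 0
  c_7 = 0
λ_0 = (1, 1, 1, 1, 0, 0, 0)

((1, 1, 1, 1, 0, 0, 0),)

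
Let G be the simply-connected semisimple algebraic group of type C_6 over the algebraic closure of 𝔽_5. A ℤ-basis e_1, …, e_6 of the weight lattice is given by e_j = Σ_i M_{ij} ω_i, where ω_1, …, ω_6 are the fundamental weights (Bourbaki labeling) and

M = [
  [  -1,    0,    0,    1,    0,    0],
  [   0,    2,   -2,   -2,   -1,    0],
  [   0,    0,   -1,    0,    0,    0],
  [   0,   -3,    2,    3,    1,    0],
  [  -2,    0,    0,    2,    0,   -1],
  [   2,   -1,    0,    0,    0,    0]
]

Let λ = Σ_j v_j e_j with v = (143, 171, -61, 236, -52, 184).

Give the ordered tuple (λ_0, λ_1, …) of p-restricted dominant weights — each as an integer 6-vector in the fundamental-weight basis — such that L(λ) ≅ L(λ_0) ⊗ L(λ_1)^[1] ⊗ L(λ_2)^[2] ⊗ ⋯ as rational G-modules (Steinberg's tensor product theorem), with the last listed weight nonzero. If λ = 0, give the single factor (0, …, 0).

Converting to the ω-basis (c_i = row i of M dotted with v = (143, 171, -61, 236, -52, 184)):
  c_1 = -1*143 + 0*171 + 0*-61 + 1*236 + 0*-52 + 0*184 = 93
  c_2 = 0*143 + 2*171 + -2*-61 + -2*236 + -1*-52 + 0*184 = 44
  c_3 = 0*143 + 0*171 + -1*-61 + 0*236 + 0*-52 + 0*184 = 61
  c_4 = 0*143 + -3*171 + 2*-61 + 3*236 + 1*-52 + 0*184 = 21
  c_5 = -2*143 + 0*171 + 0*-61 + 2*236 + 0*-52 + -1*184 = 2
  c_6 = 2*143 + -1*171 + 0*-61 + 0*236 + 0*-52 + 0*184 = 115
Base-5 expansion of each c_i:
  c_1 = 93 = 3·5^0 + 3·5^1 + 3·5^2
  c_2 = 44 = 4·5^0 + 3·5^1 + 1·5^2
  c_3 = 61 = 1·5^0 + 2·5^1 + 2·5^2
  c_4 = 21 = 1·5^0 + 4·5^1
  c_5 = 2 = 2·5^0
  c_6 = 115 = 0·5^0 + 3·5^1 + 4·5^2
λ_0 = (3, 4, 1, 1, 2, 0)
λ_1 = (3, 3, 2, 4, 0, 3)
λ_2 = (3, 1, 2, 0, 0, 4)

((3, 4, 1, 1, 2, 0), (3, 3, 2, 4, 0, 3), (3, 1, 2, 0, 0, 4))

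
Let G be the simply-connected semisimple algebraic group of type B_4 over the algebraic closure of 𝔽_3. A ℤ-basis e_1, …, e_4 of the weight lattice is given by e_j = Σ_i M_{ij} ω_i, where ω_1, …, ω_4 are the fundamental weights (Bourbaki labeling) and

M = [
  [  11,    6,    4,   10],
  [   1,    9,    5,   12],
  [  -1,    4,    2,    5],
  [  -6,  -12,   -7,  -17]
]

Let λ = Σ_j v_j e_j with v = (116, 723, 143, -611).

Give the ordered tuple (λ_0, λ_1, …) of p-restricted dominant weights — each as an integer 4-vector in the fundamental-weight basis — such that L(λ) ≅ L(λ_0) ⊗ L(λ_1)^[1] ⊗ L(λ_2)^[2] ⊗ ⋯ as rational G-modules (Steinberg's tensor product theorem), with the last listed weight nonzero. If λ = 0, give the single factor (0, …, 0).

Converting to the ω-basis (c_i = row i of M dotted with v = (116, 723, 143, -611)):
  c_1 = 11*116 + 6*723 + 4*143 + 10*-611 = 76
  c_2 = 1*116 + 9*723 + 5*143 + 12*-611 = 6
  c_3 = -1*116 + 4*723 + 2*143 + 5*-611 = 7
  c_4 = -6*116 + -12*723 + -7*143 + -17*-611 = 14
p = 3; digits c_i = Σ_j d_{ij}·3^j, 0 ≤ d_{ij} < 3:
  c_1 = 76 = 1·3^0 + 1·3^1 + 2·3^2 + 2·3^3
  c_2 = 6 = 0·3^0 + 2·3^1
  c_3 = 7 = 1·3^0 + 2·3^1
  c_4 = 14 = 2·3^0 + 1·3^1 + 1·3^2
Factor λ_0 = (1, 0, 1, 2)
Factor λ_1 = (1, 2, 2, 1)
Factor λ_2 = (2, 0, 0, 1)
Factor λ_3 = (2, 0, 0, 0)

((1, 0, 1, 2), (1, 2, 2, 1), (2, 0, 0, 1), (2, 0, 0, 0))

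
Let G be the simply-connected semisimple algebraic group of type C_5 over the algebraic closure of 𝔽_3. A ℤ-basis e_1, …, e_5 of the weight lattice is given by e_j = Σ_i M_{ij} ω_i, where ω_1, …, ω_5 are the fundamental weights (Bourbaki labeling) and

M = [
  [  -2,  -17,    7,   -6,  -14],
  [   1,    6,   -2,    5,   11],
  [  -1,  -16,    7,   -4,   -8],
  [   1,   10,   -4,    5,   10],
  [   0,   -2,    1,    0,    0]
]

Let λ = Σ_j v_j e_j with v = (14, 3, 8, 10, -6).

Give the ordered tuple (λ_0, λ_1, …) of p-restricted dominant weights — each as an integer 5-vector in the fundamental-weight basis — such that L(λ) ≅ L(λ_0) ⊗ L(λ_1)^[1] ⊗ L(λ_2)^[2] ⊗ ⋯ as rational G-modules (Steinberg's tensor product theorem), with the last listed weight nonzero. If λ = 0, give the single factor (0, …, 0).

((1, 0, 2, 2, 2),)

In the fundamental-weight basis, λ has coordinates c = M·v (v = (14, 3, 8, 10, -6)):
  c_1 = (-2)·(14) + (-17)·(3) + (7)·(8) + (-6)·(10) + (-14)·(-6) = 1
  c_2 = (1)·(14) + (6)·(3) + (-2)·(8) + (5)·(10) + (11)·(-6) = 0
  c_3 = (-1)·(14) + (-16)·(3) + (7)·(8) + (-4)·(10) + (-8)·(-6) = 2
  c_4 = (1)·(14) + (10)·(3) + (-4)·(8) + (5)·(10) + (10)·(-6) = 2
  c_5 = (0)·(14) + (-2)·(3) + (1)·(8) + (0)·(10) + (0)·(-6) = 2
Expand coordinatewise in base 3:
  c_1 = 1 = 1·3^0
  c_2 = 0
  c_3 = 2 = 2·3^0
  c_4 = 2 = 2·3^0
  c_5 = 2 = 2·3^0
λ_0 = (1, 0, 2, 2, 2)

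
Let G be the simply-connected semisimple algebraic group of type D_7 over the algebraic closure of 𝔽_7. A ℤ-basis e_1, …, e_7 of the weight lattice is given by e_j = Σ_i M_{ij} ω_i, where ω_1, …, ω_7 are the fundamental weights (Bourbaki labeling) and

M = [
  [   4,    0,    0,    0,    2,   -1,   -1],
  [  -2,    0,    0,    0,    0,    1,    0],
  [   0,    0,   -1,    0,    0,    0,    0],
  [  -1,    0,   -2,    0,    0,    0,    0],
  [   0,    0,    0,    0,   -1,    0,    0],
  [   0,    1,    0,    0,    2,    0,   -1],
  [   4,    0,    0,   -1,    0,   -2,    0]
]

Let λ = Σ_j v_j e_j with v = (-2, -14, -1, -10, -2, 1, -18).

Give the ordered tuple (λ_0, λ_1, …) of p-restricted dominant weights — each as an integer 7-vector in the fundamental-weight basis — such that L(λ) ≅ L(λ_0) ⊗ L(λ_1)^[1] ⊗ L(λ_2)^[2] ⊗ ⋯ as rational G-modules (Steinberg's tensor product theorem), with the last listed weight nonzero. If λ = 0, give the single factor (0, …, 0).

Change of basis e → ω: c = M·v where v = (-2, -14, -1, -10, -2, 1, -18):
  c_1 = (4)·(-2) + (0)·(-14) + (0)·(-1) + (0)·(-10) + (2)·(-2) + (-1)·(1) + (-1)·(-18) = 5
  c_2 = (-2)·(-2) + (0)·(-14) + (0)·(-1) + (0)·(-10) + (0)·(-2) + 1·1 + (0)·(-18) = 5
  c_3 = (0)·(-2) + (0)·(-14) + (-1)·(-1) + (0)·(-10) + (0)·(-2) + 0·1 + (0)·(-18) = 1
  c_4 = (-1)·(-2) + (0)·(-14) + (-2)·(-1) + (0)·(-10) + (0)·(-2) + 0·1 + (0)·(-18) = 4
  c_5 = (0)·(-2) + (0)·(-14) + (0)·(-1) + (0)·(-10) + (-1)·(-2) + 0·1 + (0)·(-18) = 2
  c_6 = (0)·(-2) + (1)·(-14) + (0)·(-1) + (0)·(-10) + (2)·(-2) + 0·1 + (-1)·(-18) = 0
  c_7 = (4)·(-2) + (0)·(-14) + (0)·(-1) + (-1)·(-10) + (0)·(-2) + (-2)·(1) + (0)·(-18) = 0
p = 7; digits c_i = Σ_j d_{ij}·7^j, 0 ≤ d_{ij} < 7:
  c_1 = 5 = 5·7^0
  c_2 = 5 = 5·7^0
  c_3 = 1 = 1·7^0
  c_4 = 4 = 4·7^0
  c_5 = 2 = 2·7^0
  c_6 = 0
  c_7 = 0
Factor λ_0 = (5, 5, 1, 4, 2, 0, 0)

((5, 5, 1, 4, 2, 0, 0),)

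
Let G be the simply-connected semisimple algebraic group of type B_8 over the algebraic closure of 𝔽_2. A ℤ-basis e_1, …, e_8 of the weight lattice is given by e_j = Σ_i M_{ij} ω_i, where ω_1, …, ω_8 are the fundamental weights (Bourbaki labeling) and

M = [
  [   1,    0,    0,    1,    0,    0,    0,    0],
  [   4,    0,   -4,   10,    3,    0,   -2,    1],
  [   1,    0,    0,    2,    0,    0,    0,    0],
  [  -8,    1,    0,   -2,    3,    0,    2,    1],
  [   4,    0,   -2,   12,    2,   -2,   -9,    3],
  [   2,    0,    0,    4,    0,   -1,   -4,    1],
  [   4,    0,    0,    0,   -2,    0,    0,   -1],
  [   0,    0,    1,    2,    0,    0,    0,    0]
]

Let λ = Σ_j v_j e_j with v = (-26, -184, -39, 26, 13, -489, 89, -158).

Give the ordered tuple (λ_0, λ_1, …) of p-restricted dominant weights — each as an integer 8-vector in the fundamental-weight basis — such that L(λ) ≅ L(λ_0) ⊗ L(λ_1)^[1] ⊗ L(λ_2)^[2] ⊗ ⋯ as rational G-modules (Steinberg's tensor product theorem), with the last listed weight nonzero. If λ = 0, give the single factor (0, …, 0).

((0, 1, 0, 1, 1, 1, 0, 1), (0, 1, 1, 1, 1, 1, 0, 0), (0, 1, 0, 1, 1, 0, 1, 1), (0, 1, 1, 1, 1, 1, 1, 1), (0, 0, 1, 1, 0, 1, 1, 0))

Change of basis e → ω: c = M·v where v = (-26, -184, -39, 26, 13, -489, 89, -158):
  c_1 = (1)·(-26) + (0)·(-184) + (0)·(-39) + (1)·(26) + (0)·(13) + (0)·(-489) + (0)·(89) + (0)·(-158) = 0
  c_2 = (4)·(-26) + (0)·(-184) + (-4)·(-39) + (10)·(26) + (3)·(13) + (0)·(-489) + (-2)·(89) + (1)·(-158) = 15
  c_3 = (1)·(-26) + (0)·(-184) + (0)·(-39) + (2)·(26) + (0)·(13) + (0)·(-489) + (0)·(89) + (0)·(-158) = 26
  c_4 = (-8)·(-26) + (1)·(-184) + (0)·(-39) + (-2)·(26) + (3)·(13) + (0)·(-489) + (2)·(89) + (1)·(-158) = 31
  c_5 = (4)·(-26) + (0)·(-184) + (-2)·(-39) + (12)·(26) + (2)·(13) + (-2)·(-489) + (-9)·(89) + (3)·(-158) = 15
  c_6 = (2)·(-26) + (0)·(-184) + (0)·(-39) + (4)·(26) + (0)·(13) + (-1)·(-489) + (-4)·(89) + (1)·(-158) = 27
  c_7 = (4)·(-26) + (0)·(-184) + (0)·(-39) + (0)·(26) + (-2)·(13) + (0)·(-489) + (0)·(89) + (-1)·(-158) = 28
  c_8 = (0)·(-26) + (0)·(-184) + (1)·(-39) + (2)·(26) + (0)·(13) + (0)·(-489) + (0)·(89) + (0)·(-158) = 13
Writing each c_i in base p = 2:
  c_1 = 0
  c_2 = 15 = 1·2^0 + 1·2^1 + 1·2^2 + 1·2^3
  c_3 = 26 = 0·2^0 + 1·2^1 + 0·2^2 + 1·2^3 + 1·2^4
  c_4 = 31 = 1·2^0 + 1·2^1 + 1·2^2 + 1·2^3 + 1·2^4
  c_5 = 15 = 1·2^0 + 1·2^1 + 1·2^2 + 1·2^3
  c_6 = 27 = 1·2^0 + 1·2^1 + 0·2^2 + 1·2^3 + 1·2^4
  c_7 = 28 = 0·2^0 + 0·2^1 + 1·2^2 + 1·2^3 + 1·2^4
  c_8 = 13 = 1·2^0 + 0·2^1 + 1·2^2 + 1·2^3
λ_0 = (0, 1, 0, 1, 1, 1, 0, 1)
λ_1 = (0, 1, 1, 1, 1, 1, 0, 0)
λ_2 = (0, 1, 0, 1, 1, 0, 1, 1)
λ_3 = (0, 1, 1, 1, 1, 1, 1, 1)
λ_4 = (0, 0, 1, 1, 0, 1, 1, 0)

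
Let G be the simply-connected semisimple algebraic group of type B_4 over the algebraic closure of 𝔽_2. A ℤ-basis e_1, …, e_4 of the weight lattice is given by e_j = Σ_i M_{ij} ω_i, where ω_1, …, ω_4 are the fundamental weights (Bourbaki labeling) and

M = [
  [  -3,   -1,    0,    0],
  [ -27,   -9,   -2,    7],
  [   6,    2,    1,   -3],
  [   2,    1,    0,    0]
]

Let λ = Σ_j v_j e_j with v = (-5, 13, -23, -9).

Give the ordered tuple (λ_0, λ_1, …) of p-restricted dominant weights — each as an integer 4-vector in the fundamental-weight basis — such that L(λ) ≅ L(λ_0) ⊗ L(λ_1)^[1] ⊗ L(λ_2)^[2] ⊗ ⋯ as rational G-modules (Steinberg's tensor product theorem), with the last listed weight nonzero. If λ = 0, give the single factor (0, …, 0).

((0, 1, 0, 1), (1, 0, 0, 1))

ω-coordinates c = M·v, v = (-5, 13, -23, -9):
  c_1 = (-3)·(-5) + (-1)·(13) + (0)·(-23) + (0)·(-9) = 2
  c_2 = (-27)·(-5) + (-9)·(13) + (-2)·(-23) + (7)·(-9) = 1
  c_3 = (6)·(-5) + (2)·(13) + (1)·(-23) + (-3)·(-9) = 0
  c_4 = (2)·(-5) + (1)·(13) + (0)·(-23) + (0)·(-9) = 3
Expand coordinatewise in base 2:
  c_1 = 2 = 0·2^0 + 1·2^1
  c_2 = 1 = 1·2^0
  c_3 = 0
  c_4 = 3 = 1·2^0 + 1·2^1
Factor λ_0 = (0, 1, 0, 1)
Factor λ_1 = (1, 0, 0, 1)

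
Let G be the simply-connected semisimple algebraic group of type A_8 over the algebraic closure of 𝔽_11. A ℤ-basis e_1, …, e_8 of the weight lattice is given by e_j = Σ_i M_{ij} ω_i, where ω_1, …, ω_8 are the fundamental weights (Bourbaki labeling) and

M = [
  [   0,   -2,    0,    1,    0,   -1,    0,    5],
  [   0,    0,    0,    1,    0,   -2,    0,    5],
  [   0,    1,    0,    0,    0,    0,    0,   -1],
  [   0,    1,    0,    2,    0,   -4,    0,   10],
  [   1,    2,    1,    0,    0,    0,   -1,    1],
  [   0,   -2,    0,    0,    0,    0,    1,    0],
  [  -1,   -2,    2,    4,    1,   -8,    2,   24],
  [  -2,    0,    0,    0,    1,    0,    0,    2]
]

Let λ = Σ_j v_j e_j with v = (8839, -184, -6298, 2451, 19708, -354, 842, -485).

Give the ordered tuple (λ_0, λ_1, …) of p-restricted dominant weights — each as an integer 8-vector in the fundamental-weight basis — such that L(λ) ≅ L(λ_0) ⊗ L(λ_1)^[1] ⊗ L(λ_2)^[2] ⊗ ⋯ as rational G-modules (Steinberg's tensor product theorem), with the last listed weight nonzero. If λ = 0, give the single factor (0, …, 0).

((0, 8, 4, 8, 10, 0, 1, 4), (2, 0, 5, 6, 10, 0, 10, 8), (6, 6, 2, 10, 6, 10, 10, 8))

Converting to the ω-basis (c_i = row i of M dotted with v = (8839, -184, -6298, 2451, 19708, -354, 842, -485)):
  c_1 = 0·8839 + (-2)·(-184) + (0)·(-6298) + 1·2451 + 0·19708 + (-1)·(-354) + 0·842 + (5)·(-485) = 748
  c_2 = 0·8839 + (0)·(-184) + (0)·(-6298) + 1·2451 + 0·19708 + (-2)·(-354) + 0·842 + (5)·(-485) = 734
  c_3 = 0·8839 + (1)·(-184) + (0)·(-6298) + 0·2451 + 0·19708 + (0)·(-354) + 0·842 + (-1)·(-485) = 301
  c_4 = 0·8839 + (1)·(-184) + (0)·(-6298) + 2·2451 + 0·19708 + (-4)·(-354) + 0·842 + (10)·(-485) = 1284
  c_5 = 1·8839 + (2)·(-184) + (1)·(-6298) + 0·2451 + 0·19708 + (0)·(-354) + (-1)·(842) + (1)·(-485) = 846
  c_6 = 0·8839 + (-2)·(-184) + (0)·(-6298) + 0·2451 + 0·19708 + (0)·(-354) + 1·842 + (0)·(-485) = 1210
  c_7 = (-1)·(8839) + (-2)·(-184) + (2)·(-6298) + 4·2451 + 1·19708 + (-8)·(-354) + 2·842 + (24)·(-485) = 1321
  c_8 = (-2)·(8839) + (0)·(-184) + (0)·(-6298) + 0·2451 + 1·19708 + (0)·(-354) + 0·842 + (2)·(-485) = 1060
Expand coordinatewise in base 11:
  c_1 = 748 = 0·11^0 + 2·11^1 + 6·11^2
  c_2 = 734 = 8·11^0 + 0·11^1 + 6·11^2
  c_3 = 301 = 4·11^0 + 5·11^1 + 2·11^2
  c_4 = 1284 = 8·11^0 + 6·11^1 + 10·11^2
  c_5 = 846 = 10·11^0 + 10·11^1 + 6·11^2
  c_6 = 1210 = 0·11^0 + 0·11^1 + 10·11^2
  c_7 = 1321 = 1·11^0 + 10·11^1 + 10·11^2
  c_8 = 1060 = 4·11^0 + 8·11^1 + 8·11^2
Factor λ_0 = (0, 8, 4, 8, 10, 0, 1, 4)
Factor λ_1 = (2, 0, 5, 6, 10, 0, 10, 8)
Factor λ_2 = (6, 6, 2, 10, 6, 10, 10, 8)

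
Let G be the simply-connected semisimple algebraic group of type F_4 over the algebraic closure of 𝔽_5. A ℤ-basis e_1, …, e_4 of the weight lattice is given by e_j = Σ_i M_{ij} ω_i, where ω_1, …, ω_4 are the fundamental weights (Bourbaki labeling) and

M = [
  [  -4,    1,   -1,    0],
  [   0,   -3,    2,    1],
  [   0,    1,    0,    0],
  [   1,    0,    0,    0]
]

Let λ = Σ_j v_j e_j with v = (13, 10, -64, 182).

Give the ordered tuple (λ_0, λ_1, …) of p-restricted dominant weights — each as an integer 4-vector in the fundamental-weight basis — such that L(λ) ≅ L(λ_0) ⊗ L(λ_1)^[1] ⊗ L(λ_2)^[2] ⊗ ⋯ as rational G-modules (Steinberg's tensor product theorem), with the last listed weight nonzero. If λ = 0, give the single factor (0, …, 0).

((2, 4, 0, 3), (4, 4, 2, 2))

ω-coordinates c = M·v, v = (13, 10, -64, 182):
  c_1 = (-4)·(13) + (1)·(10) + (-1)·(-64) + (0)·(182) = 22
  c_2 = (0)·(13) + (-3)·(10) + (2)·(-64) + (1)·(182) = 24
  c_3 = (0)·(13) + (1)·(10) + (0)·(-64) + (0)·(182) = 10
  c_4 = (1)·(13) + (0)·(10) + (0)·(-64) + (0)·(182) = 13
Writing each c_i in base p = 5:
  c_1 = 22 = 2·5^0 + 4·5^1
  c_2 = 24 = 4·5^0 + 4·5^1
  c_3 = 10 = 0·5^0 + 2·5^1
  c_4 = 13 = 3·5^0 + 2·5^1
Factor λ_0 = (2, 4, 0, 3)
Factor λ_1 = (4, 4, 2, 2)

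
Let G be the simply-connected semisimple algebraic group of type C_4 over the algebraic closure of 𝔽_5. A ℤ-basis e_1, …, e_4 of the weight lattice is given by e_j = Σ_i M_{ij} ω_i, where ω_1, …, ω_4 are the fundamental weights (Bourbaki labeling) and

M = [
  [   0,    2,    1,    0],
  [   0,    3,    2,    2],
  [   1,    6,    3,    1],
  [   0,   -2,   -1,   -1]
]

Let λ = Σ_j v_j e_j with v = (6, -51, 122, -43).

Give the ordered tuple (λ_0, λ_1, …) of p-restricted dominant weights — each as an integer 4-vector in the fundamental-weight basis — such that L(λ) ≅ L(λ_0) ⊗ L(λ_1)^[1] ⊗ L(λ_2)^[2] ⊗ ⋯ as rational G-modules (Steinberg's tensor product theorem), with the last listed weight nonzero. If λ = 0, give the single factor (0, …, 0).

Compute c_i = Σ_j M_{ij} v_j with v = (6, -51, 122, -43):
  c_1 = 0·6 + (2)·(-51) + 1·122 + (0)·(-43) = 20
  c_2 = 0·6 + (3)·(-51) + 2·122 + (2)·(-43) = 5
  c_3 = 1·6 + (6)·(-51) + 3·122 + (1)·(-43) = 23
  c_4 = 0·6 + (-2)·(-51) + (-1)·(122) + (-1)·(-43) = 23
Expand coordinatewise in base 5:
  c_1 = 20 = 0·5^0 + 4·5^1
  c_2 = 5 = 0·5^0 + 1·5^1
  c_3 = 23 = 3·5^0 + 4·5^1
  c_4 = 23 = 3·5^0 + 4·5^1
p-restricted factor λ_0 = (0, 0, 3, 3)
p-restricted factor λ_1 = (4, 1, 4, 4)

((0, 0, 3, 3), (4, 1, 4, 4))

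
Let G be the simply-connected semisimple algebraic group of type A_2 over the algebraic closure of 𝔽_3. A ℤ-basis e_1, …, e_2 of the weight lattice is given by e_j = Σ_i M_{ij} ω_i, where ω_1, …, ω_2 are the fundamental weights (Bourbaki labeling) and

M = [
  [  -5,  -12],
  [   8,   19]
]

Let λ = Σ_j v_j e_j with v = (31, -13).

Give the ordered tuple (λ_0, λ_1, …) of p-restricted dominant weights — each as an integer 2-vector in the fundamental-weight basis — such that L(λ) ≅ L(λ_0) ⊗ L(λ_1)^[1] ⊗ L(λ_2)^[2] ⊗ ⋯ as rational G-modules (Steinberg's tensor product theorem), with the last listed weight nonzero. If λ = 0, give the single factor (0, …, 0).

((1, 1),)

Converting to the ω-basis (c_i = row i of M dotted with v = (31, -13)):
  c_1 = (-5)·(31) + (-12)·(-13) = 1
  c_2 = (8)·(31) + (19)·(-13) = 1
Writing each c_i in base p = 3:
  c_1 = 1 = 1·3^0
  c_2 = 1 = 1·3^0
Factor λ_0 = (1, 1)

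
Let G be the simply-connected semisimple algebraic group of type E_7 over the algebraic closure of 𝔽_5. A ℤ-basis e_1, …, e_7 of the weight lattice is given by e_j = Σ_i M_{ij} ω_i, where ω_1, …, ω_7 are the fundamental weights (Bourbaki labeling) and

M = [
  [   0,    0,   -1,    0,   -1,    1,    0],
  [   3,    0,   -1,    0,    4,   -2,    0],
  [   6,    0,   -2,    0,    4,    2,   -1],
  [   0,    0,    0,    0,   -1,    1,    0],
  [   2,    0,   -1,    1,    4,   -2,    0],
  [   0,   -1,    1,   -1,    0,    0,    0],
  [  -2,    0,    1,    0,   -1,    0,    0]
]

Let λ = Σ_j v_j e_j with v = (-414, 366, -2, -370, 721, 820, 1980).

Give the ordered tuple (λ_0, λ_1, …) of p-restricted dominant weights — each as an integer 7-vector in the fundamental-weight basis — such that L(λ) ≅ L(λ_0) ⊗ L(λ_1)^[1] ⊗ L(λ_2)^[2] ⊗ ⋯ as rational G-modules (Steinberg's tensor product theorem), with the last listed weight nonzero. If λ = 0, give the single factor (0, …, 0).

Converting to the ω-basis (c_i = row i of M dotted with v = (-414, 366, -2, -370, 721, 820, 1980)):
  c_1 = (0)·(-414) + (0)·(366) + (-1)·(-2) + (0)·(-370) + (-1)·(721) + (1)·(820) + (0)·(1980) = 101
  c_2 = (3)·(-414) + (0)·(366) + (-1)·(-2) + (0)·(-370) + (4)·(721) + (-2)·(820) + (0)·(1980) = 4
  c_3 = (6)·(-414) + (0)·(366) + (-2)·(-2) + (0)·(-370) + (4)·(721) + (2)·(820) + (-1)·(1980) = 64
  c_4 = (0)·(-414) + (0)·(366) + (0)·(-2) + (0)·(-370) + (-1)·(721) + (1)·(820) + (0)·(1980) = 99
  c_5 = (2)·(-414) + (0)·(366) + (-1)·(-2) + (1)·(-370) + (4)·(721) + (-2)·(820) + (0)·(1980) = 48
  c_6 = (0)·(-414) + (-1)·(366) + (1)·(-2) + (-1)·(-370) + (0)·(721) + (0)·(820) + (0)·(1980) = 2
  c_7 = (-2)·(-414) + (0)·(366) + (1)·(-2) + (0)·(-370) + (-1)·(721) + (0)·(820) + (0)·(1980) = 105
Base-5 expansion of each c_i:
  c_1 = 101 = 1·5^0 + 0·5^1 + 4·5^2
  c_2 = 4 = 4·5^0
  c_3 = 64 = 4·5^0 + 2·5^1 + 2·5^2
  c_4 = 99 = 4·5^0 + 4·5^1 + 3·5^2
  c_5 = 48 = 3·5^0 + 4·5^1 + 1·5^2
  c_6 = 2 = 2·5^0
  c_7 = 105 = 0·5^0 + 1·5^1 + 4·5^2
Factor λ_0 = (1, 4, 4, 4, 3, 2, 0)
Factor λ_1 = (0, 0, 2, 4, 4, 0, 1)
Factor λ_2 = (4, 0, 2, 3, 1, 0, 4)

((1, 4, 4, 4, 3, 2, 0), (0, 0, 2, 4, 4, 0, 1), (4, 0, 2, 3, 1, 0, 4))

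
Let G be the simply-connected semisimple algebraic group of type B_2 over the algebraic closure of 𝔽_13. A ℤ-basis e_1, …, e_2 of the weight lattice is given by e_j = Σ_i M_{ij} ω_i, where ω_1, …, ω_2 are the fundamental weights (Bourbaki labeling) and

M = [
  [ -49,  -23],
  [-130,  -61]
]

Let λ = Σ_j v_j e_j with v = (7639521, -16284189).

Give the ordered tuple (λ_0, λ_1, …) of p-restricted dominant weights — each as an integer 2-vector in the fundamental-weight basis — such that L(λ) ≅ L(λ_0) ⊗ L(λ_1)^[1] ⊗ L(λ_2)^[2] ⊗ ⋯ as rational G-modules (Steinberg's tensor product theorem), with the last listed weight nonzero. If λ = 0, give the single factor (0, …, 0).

((8, 4), (4, 5), (12, 0), (12, 12), (6, 6))

Change of basis e → ω: c = M·v where v = (7639521, -16284189):
  c_1 = (-49)·(7639521) + (-23)·(-16284189) = 199818
  c_2 = (-130)·(7639521) + (-61)·(-16284189) = 197799
Expand coordinatewise in base 13:
  c_1 = 199818 = 8·13^0 + 4·13^1 + 12·13^2 + 12·13^3 + 6·13^4
  c_2 = 197799 = 4·13^0 + 5·13^1 + 0·13^2 + 12·13^3 + 6·13^4
Factor λ_0 = (8, 4)
Factor λ_1 = (4, 5)
Factor λ_2 = (12, 0)
Factor λ_3 = (12, 12)
Factor λ_4 = (6, 6)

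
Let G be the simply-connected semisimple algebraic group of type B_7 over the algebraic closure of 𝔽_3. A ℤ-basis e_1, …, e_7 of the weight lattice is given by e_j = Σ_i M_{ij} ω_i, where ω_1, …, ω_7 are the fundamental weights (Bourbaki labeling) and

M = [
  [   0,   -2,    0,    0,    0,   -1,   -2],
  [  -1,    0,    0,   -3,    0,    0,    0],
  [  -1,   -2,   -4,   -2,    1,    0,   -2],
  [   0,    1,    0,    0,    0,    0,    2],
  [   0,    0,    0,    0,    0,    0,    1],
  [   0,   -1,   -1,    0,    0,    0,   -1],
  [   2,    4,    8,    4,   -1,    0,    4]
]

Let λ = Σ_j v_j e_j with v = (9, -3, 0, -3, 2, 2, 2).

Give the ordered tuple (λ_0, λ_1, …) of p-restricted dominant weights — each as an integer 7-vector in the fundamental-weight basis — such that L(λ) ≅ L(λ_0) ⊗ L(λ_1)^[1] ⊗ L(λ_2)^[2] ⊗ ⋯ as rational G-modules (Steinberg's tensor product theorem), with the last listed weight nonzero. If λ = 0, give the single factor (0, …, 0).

((0, 0, 1, 1, 2, 1, 0),)

Compute c_i = Σ_j M_{ij} v_j with v = (9, -3, 0, -3, 2, 2, 2):
  c_1 = 0*9 + -2*-3 + 0*0 + 0*-3 + 0*2 + -1*2 + -2*2 = 0
  c_2 = -1*9 + 0*-3 + 0*0 + -3*-3 + 0*2 + 0*2 + 0*2 = 0
  c_3 = -1*9 + -2*-3 + -4*0 + -2*-3 + 1*2 + 0*2 + -2*2 = 1
  c_4 = 0*9 + 1*-3 + 0*0 + 0*-3 + 0*2 + 0*2 + 2*2 = 1
  c_5 = 0*9 + 0*-3 + 0*0 + 0*-3 + 0*2 + 0*2 + 1*2 = 2
  c_6 = 0*9 + -1*-3 + -1*0 + 0*-3 + 0*2 + 0*2 + -1*2 = 1
  c_7 = 2*9 + 4*-3 + 8*0 + 4*-3 + -1*2 + 0*2 + 4*2 = 0
Base-3 expansion of each c_i:
  c_1 = 0
  c_2 = 0
  c_3 = 1 = 1·3^0
  c_4 = 1 = 1·3^0
  c_5 = 2 = 2·3^0
  c_6 = 1 = 1·3^0
  c_7 = 0
λ_0 = (0, 0, 1, 1, 2, 1, 0)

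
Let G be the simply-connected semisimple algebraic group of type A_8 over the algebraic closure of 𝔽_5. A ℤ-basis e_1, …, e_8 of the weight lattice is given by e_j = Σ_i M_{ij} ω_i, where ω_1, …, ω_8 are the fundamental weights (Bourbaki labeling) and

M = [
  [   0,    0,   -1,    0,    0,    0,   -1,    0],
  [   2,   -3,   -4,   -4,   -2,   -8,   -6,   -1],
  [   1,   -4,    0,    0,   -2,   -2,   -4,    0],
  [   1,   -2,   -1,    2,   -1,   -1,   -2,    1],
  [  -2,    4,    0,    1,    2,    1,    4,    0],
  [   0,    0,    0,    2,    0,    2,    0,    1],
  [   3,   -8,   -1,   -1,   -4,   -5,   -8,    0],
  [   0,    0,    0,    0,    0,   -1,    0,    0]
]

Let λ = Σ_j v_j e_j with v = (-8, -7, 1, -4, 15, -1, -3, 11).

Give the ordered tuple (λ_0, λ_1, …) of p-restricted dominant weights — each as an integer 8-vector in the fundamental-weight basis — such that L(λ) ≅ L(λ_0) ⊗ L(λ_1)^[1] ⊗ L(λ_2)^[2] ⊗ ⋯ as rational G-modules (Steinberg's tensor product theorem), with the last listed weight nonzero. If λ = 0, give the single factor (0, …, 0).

Converting to the ω-basis (c_i = row i of M dotted with v = (-8, -7, 1, -4, 15, -1, -3, 11)):
  c_1 = 0*-8 + 0*-7 + -1*1 + 0*-4 + 0*15 + 0*-1 + -1*-3 + 0*11 = 2
  c_2 = 2*-8 + -3*-7 + -4*1 + -4*-4 + -2*15 + -8*-1 + -6*-3 + -1*11 = 2
  c_3 = 1*-8 + -4*-7 + 0*1 + 0*-4 + -2*15 + -2*-1 + -4*-3 + 0*11 = 4
  c_4 = 1*-8 + -2*-7 + -1*1 + 2*-4 + -1*15 + -1*-1 + -2*-3 + 1*11 = 0
  c_5 = -2*-8 + 4*-7 + 0*1 + 1*-4 + 2*15 + 1*-1 + 4*-3 + 0*11 = 1
  c_6 = 0*-8 + 0*-7 + 0*1 + 2*-4 + 0*15 + 2*-1 + 0*-3 + 1*11 = 1
  c_7 = 3*-8 + -8*-7 + -1*1 + -1*-4 + -4*15 + -5*-1 + -8*-3 + 0*11 = 4
  c_8 = 0*-8 + 0*-7 + 0*1 + 0*-4 + 0*15 + -1*-1 + 0*-3 + 0*11 = 1
Expand coordinatewise in base 5:
  c_1 = 2 = 2·5^0
  c_2 = 2 = 2·5^0
  c_3 = 4 = 4·5^0
  c_4 = 0
  c_5 = 1 = 1·5^0
  c_6 = 1 = 1·5^0
  c_7 = 4 = 4·5^0
  c_8 = 1 = 1·5^0
Factor λ_0 = (2, 2, 4, 0, 1, 1, 4, 1)

((2, 2, 4, 0, 1, 1, 4, 1),)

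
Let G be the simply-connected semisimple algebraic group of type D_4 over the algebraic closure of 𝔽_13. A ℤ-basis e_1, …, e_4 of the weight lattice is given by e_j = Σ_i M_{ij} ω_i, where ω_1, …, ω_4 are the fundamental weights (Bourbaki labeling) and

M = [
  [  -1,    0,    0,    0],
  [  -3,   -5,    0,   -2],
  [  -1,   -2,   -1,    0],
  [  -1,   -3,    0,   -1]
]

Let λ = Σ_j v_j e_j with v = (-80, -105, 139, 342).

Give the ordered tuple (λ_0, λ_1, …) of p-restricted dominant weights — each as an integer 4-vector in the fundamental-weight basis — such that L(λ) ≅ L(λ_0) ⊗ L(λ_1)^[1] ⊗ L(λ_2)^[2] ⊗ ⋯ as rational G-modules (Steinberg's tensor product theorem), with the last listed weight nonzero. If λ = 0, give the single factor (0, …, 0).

((2, 3, 8, 1), (6, 6, 11, 4))

In the fundamental-weight basis, λ has coordinates c = M·v (v = (-80, -105, 139, 342)):
  c_1 = (-1)·(-80) + (0)·(-105) + (0)·(139) + (0)·(342) = 80
  c_2 = (-3)·(-80) + (-5)·(-105) + (0)·(139) + (-2)·(342) = 81
  c_3 = (-1)·(-80) + (-2)·(-105) + (-1)·(139) + (0)·(342) = 151
  c_4 = (-1)·(-80) + (-3)·(-105) + (0)·(139) + (-1)·(342) = 53
Expand coordinatewise in base 13:
  c_1 = 80 = 2·13^0 + 6·13^1
  c_2 = 81 = 3·13^0 + 6·13^1
  c_3 = 151 = 8·13^0 + 11·13^1
  c_4 = 53 = 1·13^0 + 4·13^1
Factor λ_0 = (2, 3, 8, 1)
Factor λ_1 = (6, 6, 11, 4)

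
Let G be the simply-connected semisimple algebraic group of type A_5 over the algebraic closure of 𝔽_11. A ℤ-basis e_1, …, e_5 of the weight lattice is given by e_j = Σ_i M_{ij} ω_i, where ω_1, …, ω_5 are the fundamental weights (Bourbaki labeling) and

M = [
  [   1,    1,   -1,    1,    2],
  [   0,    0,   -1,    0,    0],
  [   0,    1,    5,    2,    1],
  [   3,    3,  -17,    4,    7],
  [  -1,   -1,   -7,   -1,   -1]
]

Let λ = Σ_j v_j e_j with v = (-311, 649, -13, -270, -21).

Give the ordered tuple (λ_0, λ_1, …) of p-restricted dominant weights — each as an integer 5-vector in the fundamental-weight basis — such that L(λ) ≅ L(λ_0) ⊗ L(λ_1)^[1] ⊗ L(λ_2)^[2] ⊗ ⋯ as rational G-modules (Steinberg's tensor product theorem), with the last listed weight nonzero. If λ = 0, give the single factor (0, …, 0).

((6, 2, 1, 8, 0), (3, 1, 2, 0, 4))

Converting to the ω-basis (c_i = row i of M dotted with v = (-311, 649, -13, -270, -21)):
  c_1 = (1)·(-311) + (1)·(649) + (-1)·(-13) + (1)·(-270) + (2)·(-21) = 39
  c_2 = (0)·(-311) + (0)·(649) + (-1)·(-13) + (0)·(-270) + (0)·(-21) = 13
  c_3 = (0)·(-311) + (1)·(649) + (5)·(-13) + (2)·(-270) + (1)·(-21) = 23
  c_4 = (3)·(-311) + (3)·(649) + (-17)·(-13) + (4)·(-270) + (7)·(-21) = 8
  c_5 = (-1)·(-311) + (-1)·(649) + (-7)·(-13) + (-1)·(-270) + (-1)·(-21) = 44
p = 11; digits c_i = Σ_j d_{ij}·11^j, 0 ≤ d_{ij} < 11:
  c_1 = 39 = 6·11^0 + 3·11^1
  c_2 = 13 = 2·11^0 + 1·11^1
  c_3 = 23 = 1·11^0 + 2·11^1
  c_4 = 8 = 8·11^0
  c_5 = 44 = 0·11^0 + 4·11^1
p-restricted factor λ_0 = (6, 2, 1, 8, 0)
p-restricted factor λ_1 = (3, 1, 2, 0, 4)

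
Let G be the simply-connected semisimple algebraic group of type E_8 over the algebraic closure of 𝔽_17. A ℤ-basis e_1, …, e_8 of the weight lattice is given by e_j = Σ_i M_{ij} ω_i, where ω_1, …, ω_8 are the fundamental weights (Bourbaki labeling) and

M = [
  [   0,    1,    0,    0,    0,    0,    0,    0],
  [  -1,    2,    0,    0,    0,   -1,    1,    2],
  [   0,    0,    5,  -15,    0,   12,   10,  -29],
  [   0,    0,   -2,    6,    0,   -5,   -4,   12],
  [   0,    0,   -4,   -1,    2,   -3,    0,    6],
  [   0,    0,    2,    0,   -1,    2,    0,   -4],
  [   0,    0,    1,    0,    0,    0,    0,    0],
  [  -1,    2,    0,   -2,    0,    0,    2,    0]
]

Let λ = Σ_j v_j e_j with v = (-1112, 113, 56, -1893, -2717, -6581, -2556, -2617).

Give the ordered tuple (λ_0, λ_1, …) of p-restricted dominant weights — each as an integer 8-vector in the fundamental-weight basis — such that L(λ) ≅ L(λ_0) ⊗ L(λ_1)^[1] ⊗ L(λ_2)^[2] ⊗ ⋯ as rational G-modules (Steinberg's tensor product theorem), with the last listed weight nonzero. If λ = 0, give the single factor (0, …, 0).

Converting to the ω-basis (c_i = row i of M dotted with v = (-1112, 113, 56, -1893, -2717, -6581, -2556, -2617)):
  c_1 = 0*-1112 + 1*113 + 0*56 + 0*-1893 + 0*-2717 + 0*-6581 + 0*-2556 + 0*-2617 = 113
  c_2 = -1*-1112 + 2*113 + 0*56 + 0*-1893 + 0*-2717 + -1*-6581 + 1*-2556 + 2*-2617 = 129
  c_3 = 0*-1112 + 0*113 + 5*56 + -15*-1893 + 0*-2717 + 12*-6581 + 10*-2556 + -29*-2617 = 36
  c_4 = 0*-1112 + 0*113 + -2*56 + 6*-1893 + 0*-2717 + -5*-6581 + -4*-2556 + 12*-2617 = 255
  c_5 = 0*-1112 + 0*113 + -4*56 + -1*-1893 + 2*-2717 + -3*-6581 + 0*-2556 + 6*-2617 = 276
  c_6 = 0*-1112 + 0*113 + 2*56 + 0*-1893 + -1*-2717 + 2*-6581 + 0*-2556 + -4*-2617 = 135
  c_7 = 0*-1112 + 0*113 + 1*56 + 0*-1893 + 0*-2717 + 0*-6581 + 0*-2556 + 0*-2617 = 56
  c_8 = -1*-1112 + 2*113 + 0*56 + -2*-1893 + 0*-2717 + 0*-6581 + 2*-2556 + 0*-2617 = 12
p = 17; digits c_i = Σ_j d_{ij}·17^j, 0 ≤ d_{ij} < 17:
  c_1 = 113 = 11·17^0 + 6·17^1
  c_2 = 129 = 10·17^0 + 7·17^1
  c_3 = 36 = 2·17^0 + 2·17^1
  c_4 = 255 = 0·17^0 + 15·17^1
  c_5 = 276 = 4·17^0 + 16·17^1
  c_6 = 135 = 16·17^0 + 7·17^1
  c_7 = 56 = 5·17^0 + 3·17^1
  c_8 = 12 = 12·17^0
Factor λ_0 = (11, 10, 2, 0, 4, 16, 5, 12)
Factor λ_1 = (6, 7, 2, 15, 16, 7, 3, 0)

((11, 10, 2, 0, 4, 16, 5, 12), (6, 7, 2, 15, 16, 7, 3, 0))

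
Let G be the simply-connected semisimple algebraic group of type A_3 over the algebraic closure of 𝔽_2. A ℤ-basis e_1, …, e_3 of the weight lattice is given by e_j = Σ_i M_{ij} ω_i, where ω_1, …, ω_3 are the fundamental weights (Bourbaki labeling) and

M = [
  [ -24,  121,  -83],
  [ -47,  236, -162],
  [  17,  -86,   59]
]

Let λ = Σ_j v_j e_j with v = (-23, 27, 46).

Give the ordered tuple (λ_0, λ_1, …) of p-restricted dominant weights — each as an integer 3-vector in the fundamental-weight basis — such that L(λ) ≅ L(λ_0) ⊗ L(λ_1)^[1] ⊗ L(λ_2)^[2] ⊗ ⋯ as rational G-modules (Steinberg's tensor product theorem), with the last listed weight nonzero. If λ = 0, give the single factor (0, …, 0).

((1, 1, 1),)

Converting to the ω-basis (c_i = row i of M dotted with v = (-23, 27, 46)):
  c_1 = (-24)·(-23) + (121)·(27) + (-83)·(46) = 1
  c_2 = (-47)·(-23) + (236)·(27) + (-162)·(46) = 1
  c_3 = (17)·(-23) + (-86)·(27) + (59)·(46) = 1
p = 2; digits c_i = Σ_j d_{ij}·2^j, 0 ≤ d_{ij} < 2:
  c_1 = 1 = 1·2^0
  c_2 = 1 = 1·2^0
  c_3 = 1 = 1·2^0
Factor λ_0 = (1, 1, 1)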